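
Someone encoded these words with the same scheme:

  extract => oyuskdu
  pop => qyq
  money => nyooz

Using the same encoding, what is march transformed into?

Vowels shift forward by 10 and consonants shift forward by 1.
Applying it to march: m(cons)+1=n, a(vowel)+10=k, r(cons)+1=s, c(cons)+1=d, h(cons)+1=i.

nksdi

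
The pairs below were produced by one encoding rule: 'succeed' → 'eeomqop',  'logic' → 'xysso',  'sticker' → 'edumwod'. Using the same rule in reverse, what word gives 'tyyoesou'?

Shifts by position in succeed: pos 0: s→e (+12), pos 1: u→e (+10), pos 2: c→o (+12), pos 3: c→m (+10) — repeating every 2. A repeating key of period 2 is used — shifts +12, +10 over and over.
Decoding tyyoesou: t−12=h, y−10=o, y−12=m, o−10=e, e−12=s, s−10=i, o−12=c, u−10=k.

homesick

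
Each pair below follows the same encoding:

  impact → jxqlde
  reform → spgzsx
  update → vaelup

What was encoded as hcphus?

Shifts by position in impact: pos 0: i→j (+1), pos 1: m→x (+11), pos 2: p→q (+1), pos 3: a→l (+11) — repeating every 2. It's a Vigenère-style cipher with numeric key [1,11]: position i shifts by key[i mod 2].
Reversing it on hcphus: h−1=g, c−11=r, p−1=o, h−11=w, u−1=t, s−11=h.

growth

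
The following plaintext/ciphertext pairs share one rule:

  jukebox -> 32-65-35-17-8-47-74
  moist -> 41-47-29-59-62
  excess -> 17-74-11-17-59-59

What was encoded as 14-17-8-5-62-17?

j(#10)→32 and u(#21)→65: differences scale by 3, so n = 3·pos + 2. Each letter becomes 3×(its alphabet position, a=1..z=26) + 2.
Reversing it on 14-17-8-5-62-17: 14→(14−2)÷3=4=d, 17→(17−2)÷3=5=e, 8→(8−2)÷3=2=b, 5→(5−2)÷3=1=a, 62→(62−2)÷3=20=t, 17→(17−2)÷3=5=e.

debate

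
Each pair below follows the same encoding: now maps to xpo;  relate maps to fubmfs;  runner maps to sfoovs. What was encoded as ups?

rot

The output letters match the input read backwards, each shifted +1: now reversed is won. Read the word backwards and shift each letter +1.
Reversing it on ups: shift back: u−1=t, p−1=o, s−1=r → tor; then reverse → rot.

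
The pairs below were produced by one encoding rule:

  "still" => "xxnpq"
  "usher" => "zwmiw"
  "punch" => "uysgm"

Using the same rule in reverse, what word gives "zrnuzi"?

Shifts by position in still: pos 0: s→x (+5), pos 1: t→x (+4), pos 2: i→n (+5), pos 3: l→p (+4) — repeating every 2. The shifts repeat in a cycle of length 2: positions 0,1,… shift by +5, +4, then the pattern repeats.
Reversing it on zrnuzi: z−5=u, r−4=n, n−5=i, u−4=q, z−5=u, i−4=e.

unique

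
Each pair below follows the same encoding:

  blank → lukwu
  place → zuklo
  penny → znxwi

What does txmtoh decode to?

The shifts repeat in a cycle of length 2: positions 0,1,… shift by +10, +9, then the pattern repeats.
Decoding txmtoh: t−10=j, x−9=o, m−10=c, t−9=k, o−10=e, h−9=y.

jockey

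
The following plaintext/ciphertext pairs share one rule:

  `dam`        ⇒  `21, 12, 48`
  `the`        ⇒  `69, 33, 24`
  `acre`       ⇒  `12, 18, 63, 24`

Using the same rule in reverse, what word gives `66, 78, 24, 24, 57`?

d(#4)→21 and a(#1)→12: differences scale by 3, so n = 3·pos + 9. The formula is n = 3×(alphabet index, a=1) + 9.
Undoing it on 66, 78, 24, 24, 57: 66→(66−9)÷3=19=s, 78→(78−9)÷3=23=w, 24→(24−9)÷3=5=e, 24→(24−9)÷3=5=e, 57→(57−9)÷3=16=p.

sweep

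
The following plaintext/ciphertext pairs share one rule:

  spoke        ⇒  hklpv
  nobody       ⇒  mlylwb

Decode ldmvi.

Each pair mirrors across the alphabet (s↔h, p↔k, o↔l): positions sum to 25. Letters are reflected about the middle of the alphabet (position → 25−position): Atbash.
Reversing it on ldmvi: l↔o, d↔w, m↔n, v↔e, i↔r.

owner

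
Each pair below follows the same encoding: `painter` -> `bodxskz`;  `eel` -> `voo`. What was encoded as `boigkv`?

lawyer

The output letters match the input read backwards, each shifted +10: painter reversed is retniap. The word is reversed, then every letter is shifted forward by 10.
Undoing it on boigkv: shift back: b−10=r, o−10=e, i−10=y, g−10=w, k−10=a, v−10=l → reywal; then reverse → lawyer.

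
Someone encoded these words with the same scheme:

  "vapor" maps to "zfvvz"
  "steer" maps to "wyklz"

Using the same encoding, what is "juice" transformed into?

nzojm

In vapor: v→z is +4, a→f is +5, p→v is +6, o→v is +7 — the shift increases by 1 each position. Each letter shifts forward by (position + 4), i.e. 4, 5, 6, … — the shift grows by one for each successive letter.
Applying it to juice: j+4=n, u+5=z, i+6=o, c+7=j, e+8=m.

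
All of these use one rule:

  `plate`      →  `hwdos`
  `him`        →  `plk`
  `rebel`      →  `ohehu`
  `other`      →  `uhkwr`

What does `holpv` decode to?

smile

The output letters match the input read backwards, each shifted +3: plate reversed is etalp. The word is reversed, then every letter is shifted forward by 3.
Undoing it on holpv: shift back: h−3=e, o−3=l, l−3=i, p−3=m, v−3=s → elims; then reverse → smile.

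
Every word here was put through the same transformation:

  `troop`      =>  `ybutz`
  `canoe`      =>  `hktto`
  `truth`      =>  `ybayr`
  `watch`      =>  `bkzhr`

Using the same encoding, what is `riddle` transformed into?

wsjivk

It's a Vigenère-style cipher with numeric key [5,10,6]: position i shifts by key[i mod 3].
On riddle: r+5=w, i+10=s, d+6=j, d+5=i, l+10=v, e+6=k.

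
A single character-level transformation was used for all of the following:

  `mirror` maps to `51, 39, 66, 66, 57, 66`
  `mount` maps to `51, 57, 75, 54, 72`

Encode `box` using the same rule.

With a=1..z=26, the number is 3·pos + 12.
On box: b=2→18, o=15→57, x=24→84.

18, 57, 84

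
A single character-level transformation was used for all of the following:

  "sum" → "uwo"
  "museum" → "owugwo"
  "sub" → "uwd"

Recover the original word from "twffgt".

rudder

Compare letters: s→u is +2, u→w is +2, m→o is +2 — a constant shift. This is a Caesar cipher with shift 2.
Undoing it on twffgt: t−2=r, w−2=u, f−2=d, f−2=d, g−2=e, t−2=r.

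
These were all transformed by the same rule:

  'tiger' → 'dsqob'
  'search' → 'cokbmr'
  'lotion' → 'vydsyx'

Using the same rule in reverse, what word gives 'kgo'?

awe

Compare letters: t→d is +10, i→s is +10, g→q is +10 — a constant shift. This is a Caesar cipher with shift 10.
Reversing it on kgo: k−10=a, g−10=w, o−10=e.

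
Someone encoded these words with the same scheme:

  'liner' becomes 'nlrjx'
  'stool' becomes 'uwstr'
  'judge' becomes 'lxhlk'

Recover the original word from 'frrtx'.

donor

In liner: l→n is +2, i→l is +3, n→r is +4, e→j is +5 — the shift increases by 1 each position. The shift increases by 1 at each position, starting from +2: 2, 3, 4, ….
Decoding frrtx: f−2=d, r−3=o, r−4=n, t−5=o, x−6=r.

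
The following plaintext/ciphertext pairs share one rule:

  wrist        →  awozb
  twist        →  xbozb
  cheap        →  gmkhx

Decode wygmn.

In wrist: w→a is +4, r→w is +5, i→o is +6, s→z is +7 — the shift increases by 1 each position. Each letter shifts forward by (position + 4), i.e. 4, 5, 6, … — the shift grows by one for each successive letter.
Decoding wygmn: w−4=s, y−5=t, g−6=a, m−7=f, n−8=f.

staff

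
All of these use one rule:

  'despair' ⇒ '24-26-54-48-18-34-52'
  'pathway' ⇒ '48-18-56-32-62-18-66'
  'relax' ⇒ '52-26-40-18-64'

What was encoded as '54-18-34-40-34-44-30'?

With a=1..z=26, the number is 2·pos + 16.
Undoing it on 54-18-34-40-34-44-30: 54→(54−16)÷2=19=s, 18→(18−16)÷2=1=a, 34→(34−16)÷2=9=i, 40→(40−16)÷2=12=l, 34→(34−16)÷2=9=i, 44→(44−16)÷2=14=n, 30→(30−16)÷2=7=g.

sailing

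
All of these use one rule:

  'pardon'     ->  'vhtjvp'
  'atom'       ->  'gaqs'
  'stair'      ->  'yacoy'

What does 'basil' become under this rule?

hhuos

Shifts by position in pardon: pos 0: p→v (+6), pos 1: a→h (+7), pos 2: r→t (+2), pos 3: d→j (+6), pos 4: o→v (+7), pos 5: n→p (+2) — repeating every 3. The shifts repeat in a cycle of length 3: positions 0,1,… shift by +6, +7, +2, then the pattern repeats.
Applying it to basil: b+6=h, a+7=h, s+2=u, i+6=o, l+7=s.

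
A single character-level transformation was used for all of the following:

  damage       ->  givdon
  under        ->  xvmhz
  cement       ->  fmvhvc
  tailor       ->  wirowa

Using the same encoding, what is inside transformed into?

Shifts by position in damage: pos 0: d→g (+3), pos 1: a→i (+8), pos 2: m→v (+9), pos 3: a→d (+3), pos 4: g→o (+8), pos 5: e→n (+9) — repeating every 3. It's a Vigenère-style cipher with numeric key [3,8,9]: position i shifts by key[i mod 3].
For inside: i+3=l, n+8=v, s+9=b, i+3=l, d+8=l, e+9=n.

lvblln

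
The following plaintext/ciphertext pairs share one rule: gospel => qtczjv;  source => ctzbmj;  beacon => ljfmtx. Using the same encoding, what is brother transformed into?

lbtdrjb

Vowels shift forward by 5 and consonants shift forward by 10.
On brother: b(cons)+10=l, r(cons)+10=b, o(vowel)+5=t, t(cons)+10=d, h(cons)+10=r, e(vowel)+5=j, r(cons)+10=b.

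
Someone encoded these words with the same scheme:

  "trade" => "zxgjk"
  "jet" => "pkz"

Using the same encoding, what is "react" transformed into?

Compare letters: t→z is +6, r→x is +6, a→g is +6 — a constant shift. Each letter is shifted forward by 6 in the alphabet (a Caesar shift of +6).
On react: r+6=x, e+6=k, a+6=g, c+6=i, t+6=z.

xkgiz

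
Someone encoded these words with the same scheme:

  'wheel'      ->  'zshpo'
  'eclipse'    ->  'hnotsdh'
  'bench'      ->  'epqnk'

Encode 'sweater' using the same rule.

The shifts repeat in a cycle of length 2: positions 0,1,… shift by +3, +11, then the pattern repeats.
Applying it to sweater: s+3=v, w+11=h, e+3=h, a+11=l, t+3=w, e+11=p, r+3=u.

vhhlwpu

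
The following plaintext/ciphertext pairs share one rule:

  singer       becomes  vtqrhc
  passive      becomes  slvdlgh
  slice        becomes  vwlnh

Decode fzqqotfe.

conflict

Shifts by position in singer: pos 0: s→v (+3), pos 1: i→t (+11), pos 2: n→q (+3), pos 3: g→r (+11) — repeating every 2. The shifts repeat in a cycle of length 2: positions 0,1,… shift by +3, +11, then the pattern repeats.
Decoding fzqqotfe: f−3=c, z−11=o, q−3=n, q−11=f, o−3=l, t−11=i, f−3=c, e−11=t.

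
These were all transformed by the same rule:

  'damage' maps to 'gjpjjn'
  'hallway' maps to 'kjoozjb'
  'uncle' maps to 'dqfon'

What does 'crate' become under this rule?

The rule splits by letter class: vowels +9, consonants +3.
On crate: c(cons)+3=f, r(cons)+3=u, a(vowel)+9=j, t(cons)+3=w, e(vowel)+9=n.

fujwn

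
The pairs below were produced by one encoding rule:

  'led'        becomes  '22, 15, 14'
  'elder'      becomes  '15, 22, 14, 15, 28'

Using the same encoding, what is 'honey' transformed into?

18, 25, 24, 15, 35

Each letter is replaced by its alphabet position (a=1..z=26) + 10.
Applying it to honey: h=8→18, o=15→25, n=14→24, e=5→15, y=25→35.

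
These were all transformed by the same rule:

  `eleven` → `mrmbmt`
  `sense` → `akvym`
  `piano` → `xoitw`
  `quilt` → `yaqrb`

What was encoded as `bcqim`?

Shifts by position in eleven: pos 0: e→m (+8), pos 1: l→r (+6), pos 2: e→m (+8), pos 3: v→b (+6) — repeating every 2. A repeating key of period 2 is used — shifts +8, +6 over and over.
Reversing it on bcqim: b−8=t, c−6=w, q−8=i, i−6=c, m−8=e.

twice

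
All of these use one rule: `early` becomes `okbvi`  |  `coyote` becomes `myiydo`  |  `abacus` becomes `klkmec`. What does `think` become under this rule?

drsxu

Compare letters: e→o is +10, a→k is +10, r→b is +10 — a constant shift. Each letter is shifted forward by 10 in the alphabet (a Caesar shift of +10).
On think: t+10=d, h+10=r, i+10=s, n+10=x, k+10=u.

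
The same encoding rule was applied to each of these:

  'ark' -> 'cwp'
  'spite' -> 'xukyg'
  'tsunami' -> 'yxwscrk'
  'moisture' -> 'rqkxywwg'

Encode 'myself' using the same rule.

The shift depends on letter class: consonant r→w is +5, but vowel a→c is +2. Two shifts are in play — +2 for a/e/i/o/u, +5 for every other letter.
On myself: m(cons)+5=r, y(cons)+5=d, s(cons)+5=x, e(vowel)+2=g, l(cons)+5=q, f(cons)+5=k.

rdxgqk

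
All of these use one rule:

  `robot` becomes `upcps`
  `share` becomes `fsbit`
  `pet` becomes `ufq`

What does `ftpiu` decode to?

The output letters match the input read backwards, each shifted +1: robot reversed is tobor. Two steps: reverse the string, then apply a Caesar shift of +1.
Decoding ftpiu: shift back: f−1=e, t−1=s, p−1=o, i−1=h, u−1=t → esoht; then reverse → those.

those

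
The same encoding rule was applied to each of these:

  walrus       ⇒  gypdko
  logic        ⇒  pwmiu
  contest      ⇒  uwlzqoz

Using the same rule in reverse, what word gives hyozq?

w(22)→g(6) and a(0)→y(24) fit y≡11x+24 (mod 26); the inverse of 11 mod 26 is 19. Treating letters as 0–25, the rule is x ↦ 11x + 24 (mod 26).
Undoing it on hyozq: h(7)→19·(7−24)≡15=p; y(24)→19·(24−24)≡0=a; o(14)→19·(14−24)≡18=s; z(25)→19·(25−24)≡19=t; q(16)→19·(16−24)≡4=e (all mod 26).

paste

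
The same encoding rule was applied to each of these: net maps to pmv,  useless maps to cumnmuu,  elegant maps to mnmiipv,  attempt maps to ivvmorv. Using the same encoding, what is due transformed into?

The shift depends on letter class: consonant n→p is +2, but vowel e→m is +8. The rule splits by letter class: vowels +8, consonants +2.
For due: d(cons)+2=f, u(vowel)+8=c, e(vowel)+8=m.

fcm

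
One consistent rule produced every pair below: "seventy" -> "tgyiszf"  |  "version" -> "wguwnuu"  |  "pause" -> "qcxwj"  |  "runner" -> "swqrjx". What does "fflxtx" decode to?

editor

In seventy: s→t is +1, e→g is +2, v→y is +3, e→i is +4 — the shift increases by 1 each position. Each letter shifts forward by (position + 1), i.e. 1, 2, 3, … — the shift grows by one for each successive letter.
Reversing it on fflxtx: f−1=e, f−2=d, l−3=i, x−4=t, t−5=o, x−6=r.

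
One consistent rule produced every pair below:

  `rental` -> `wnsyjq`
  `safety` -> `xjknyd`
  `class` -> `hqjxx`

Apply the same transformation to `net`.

The shift depends on letter class: consonant r→w is +5, but vowel e→n is +9. The rule splits by letter class: vowels +9, consonants +5.
For net: n(cons)+5=s, e(vowel)+9=n, t(cons)+5=y.

sny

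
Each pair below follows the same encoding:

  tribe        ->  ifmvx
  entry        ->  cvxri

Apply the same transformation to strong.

krsvxw

The output letters match the input read backwards, each shifted +4: tribe reversed is ebirt. Read the word backwards and shift each letter +4.
For strong: reverse → gnorts; then shift: g+4=k, n+4=r, o+4=s, r+4=v, t+4=x, s+4=w.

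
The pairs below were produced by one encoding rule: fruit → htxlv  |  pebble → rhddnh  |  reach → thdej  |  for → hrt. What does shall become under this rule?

ujdnn

The shift depends on letter class: consonant f→h is +2, but vowel u→x is +3. Vowels shift forward by 3 and consonants shift forward by 2.
For shall: s(cons)+2=u, h(cons)+2=j, a(vowel)+3=d, l(cons)+2=n, l(cons)+2=n.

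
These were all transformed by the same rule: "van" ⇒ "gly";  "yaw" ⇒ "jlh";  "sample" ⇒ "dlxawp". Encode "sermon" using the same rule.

dpcxzy

This is a Caesar cipher with shift 11.
On sermon: s+11=d, e+11=p, r+11=c, m+11=x, o+11=z, n+11=y.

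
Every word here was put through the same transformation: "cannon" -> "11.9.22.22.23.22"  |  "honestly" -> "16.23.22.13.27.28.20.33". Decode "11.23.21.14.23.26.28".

comfort

Each letter is replaced by its alphabet position (a=1..z=26) + 8.
Undoing it on 11.23.21.14.23.26.28: 11→(11−8)÷1=3=c, 23→(23−8)÷1=15=o, 21→(21−8)÷1=13=m, 14→(14−8)÷1=6=f, 23→(23−8)÷1=15=o, 26→(26−8)÷1=18=r, 28→(28−8)÷1=20=t.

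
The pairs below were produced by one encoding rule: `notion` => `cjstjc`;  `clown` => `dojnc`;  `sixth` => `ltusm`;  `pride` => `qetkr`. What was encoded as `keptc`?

n(13)→c(2) and o(14)→j(9) fit y≡7x+15 (mod 26); the inverse of 7 mod 26 is 15. This is an affine cipher: with a=0,…,z=25, each position x becomes (7x+15) mod 26.
Undoing it on keptc: k(10)→15·(10−15)≡3=d; e(4)→15·(4−15)≡17=r; p(15)→15·(15−15)≡0=a; t(19)→15·(19−15)≡8=i; c(2)→15·(2−15)≡13=n (all mod 26).

drain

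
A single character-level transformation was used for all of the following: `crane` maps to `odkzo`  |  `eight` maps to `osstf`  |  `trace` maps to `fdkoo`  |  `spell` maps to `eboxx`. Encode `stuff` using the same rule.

eferr

Two shifts are in play — +10 for a/e/i/o/u, +12 for every other letter.
On stuff: s(cons)+12=e, t(cons)+12=f, u(vowel)+10=e, f(cons)+12=r, f(cons)+12=r.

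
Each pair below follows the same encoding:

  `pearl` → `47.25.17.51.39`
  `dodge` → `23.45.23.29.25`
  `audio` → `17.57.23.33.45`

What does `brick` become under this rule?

The formula is n = 2×(alphabet index, a=1) + 15.
For brick: b=2→19, r=18→51, i=9→33, c=3→21, k=11→37.

19.51.33.21.37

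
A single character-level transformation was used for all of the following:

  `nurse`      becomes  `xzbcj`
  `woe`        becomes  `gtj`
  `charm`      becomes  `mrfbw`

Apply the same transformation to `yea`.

The shift depends on letter class: consonant n→x is +10, but vowel u→z is +5. Vowels shift forward by 5 and consonants shift forward by 10.
On yea: y(cons)+10=i, e(vowel)+5=j, a(vowel)+5=f.

ijf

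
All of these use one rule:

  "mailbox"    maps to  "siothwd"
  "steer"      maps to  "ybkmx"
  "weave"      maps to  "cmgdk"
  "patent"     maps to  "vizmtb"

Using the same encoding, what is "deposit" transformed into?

jmvwyqz

It's a Vigenère-style cipher with numeric key [6,8]: position i shifts by key[i mod 2].
Applying it to deposit: d+6=j, e+8=m, p+6=v, o+8=w, s+6=y, i+8=q, t+6=z.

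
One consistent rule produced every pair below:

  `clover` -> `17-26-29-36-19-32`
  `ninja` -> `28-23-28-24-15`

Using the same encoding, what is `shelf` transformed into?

The number is (letter's place in the alphabet, a=1) + 14.
For shelf: s=19→33, h=8→22, e=5→19, l=12→26, f=6→20.

33-22-19-26-20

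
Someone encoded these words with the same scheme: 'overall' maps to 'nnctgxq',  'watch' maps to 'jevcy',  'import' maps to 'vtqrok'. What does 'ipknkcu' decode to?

The word is reversed, then every letter is shifted forward by 2.
Decoding ipknkcu: shift back: i−2=g, p−2=n, k−2=i, n−2=l, k−2=i, c−2=a, u−2=s → gnilias; then reverse → sailing.

sailing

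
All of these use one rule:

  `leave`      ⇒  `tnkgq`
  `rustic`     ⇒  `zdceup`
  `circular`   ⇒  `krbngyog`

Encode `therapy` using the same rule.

bqocmcm

In leave: l→t is +8, e→n is +9, a→k is +10, v→g is +11 — the shift increases by 1 each position. Each letter shifts forward by (position + 8), i.e. 8, 9, 10, … — the shift grows by one for each successive letter.
On therapy: t+8=b, h+9=q, e+10=o, r+11=c, a+12=m, p+13=c, y+14=m.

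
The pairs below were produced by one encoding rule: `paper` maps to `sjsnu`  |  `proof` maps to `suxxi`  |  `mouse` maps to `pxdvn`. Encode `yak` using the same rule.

bjn

The shift depends on letter class: consonant p→s is +3, but vowel a→j is +9. Vowels shift forward by 9 and consonants shift forward by 3.
Applying it to yak: y(cons)+3=b, a(vowel)+9=j, k(cons)+3=n.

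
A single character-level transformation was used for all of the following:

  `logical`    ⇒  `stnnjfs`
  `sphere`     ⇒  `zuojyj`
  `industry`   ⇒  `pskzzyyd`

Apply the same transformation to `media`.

Shifts by position in logical: pos 0: l→s (+7), pos 1: o→t (+5), pos 2: g→n (+7), pos 3: i→n (+5) — repeating every 2. It's a Vigenère-style cipher with numeric key [7,5]: position i shifts by key[i mod 2].
For media: m+7=t, e+5=j, d+7=k, i+5=n, a+7=h.

tjknh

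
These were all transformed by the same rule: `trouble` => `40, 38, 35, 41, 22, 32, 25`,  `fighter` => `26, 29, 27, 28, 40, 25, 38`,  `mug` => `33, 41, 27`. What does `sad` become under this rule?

39, 21, 24

t is letter #20 and maps to 40: an offset of 20. Letters become their 1-based position plus 20 (so a→21, b→22, …).
Applying it to sad: s=19→39, a=1→21, d=4→24.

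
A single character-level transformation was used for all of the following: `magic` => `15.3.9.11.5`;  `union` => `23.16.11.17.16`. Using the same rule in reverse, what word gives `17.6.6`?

m is letter #13 and maps to 15: an offset of 2. Each letter is replaced by its alphabet position (a=1..z=26) + 2.
Reversing it on 17.6.6: 17→(17−2)÷1=15=o, 6→(6−2)÷1=4=d, 6→(6−2)÷1=4=d.

odd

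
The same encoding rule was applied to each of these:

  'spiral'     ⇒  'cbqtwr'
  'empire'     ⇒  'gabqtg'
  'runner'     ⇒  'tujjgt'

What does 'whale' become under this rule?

mhwrg

s(18)→c(2) and p(15)→b(1) fit y≡9x+22 (mod 26); the inverse of 9 mod 26 is 3. Treating letters as 0–25, the rule is x ↦ 9x + 22 (mod 26).
On whale: w(22)→9·22+22≡12=m; h(7)→9·7+22≡7=h; a(0)→9·0+22≡22=w; l(11)→9·11+22≡17=r; e(4)→9·4+22≡6=g (all mod 26).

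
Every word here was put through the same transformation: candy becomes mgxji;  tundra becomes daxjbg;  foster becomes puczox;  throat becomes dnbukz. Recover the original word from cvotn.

A repeating key of period 2 is used — shifts +10, +6 over and over.
Undoing it on cvotn: c−10=s, v−6=p, o−10=e, t−6=n, n−10=d.

spend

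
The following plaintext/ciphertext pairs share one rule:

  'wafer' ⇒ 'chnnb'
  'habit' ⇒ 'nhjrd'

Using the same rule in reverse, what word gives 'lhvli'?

In wafer: w→c is +6, a→h is +7, f→n is +8, e→n is +9 — the shift increases by 1 each position. Letter i (0-indexed) is shifted by i+6, so successive shifts are 6, 7, 8, ….
Undoing it on lhvli: l−6=f, h−7=a, v−8=n, l−9=c, i−10=y.

fancy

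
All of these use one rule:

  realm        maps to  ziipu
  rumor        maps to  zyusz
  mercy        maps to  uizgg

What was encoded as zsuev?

roman

The shifts repeat in a cycle of length 2: positions 0,1,… shift by +8, +4, then the pattern repeats.
Reversing it on zsuev: z−8=r, s−4=o, u−8=m, e−4=a, v−8=n.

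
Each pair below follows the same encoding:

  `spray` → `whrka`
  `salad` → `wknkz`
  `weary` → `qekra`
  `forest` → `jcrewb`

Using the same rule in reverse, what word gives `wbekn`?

Treating letters as 0–25, the rule is x ↦ 5x + 10 (mod 26).
Undoing it on wbekn: w(22)→21·(22−10)≡18=s; b(1)→21·(1−10)≡19=t; e(4)→21·(4−10)≡4=e; k(10)→21·(10−10)≡0=a; n(13)→21·(13−10)≡11=l (all mod 26).

steal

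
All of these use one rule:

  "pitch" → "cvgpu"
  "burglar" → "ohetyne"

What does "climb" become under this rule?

It's a constant shift of +13 (ROT13).
Applying it to climb: c+13=p, l+13=y, i+13=v, m+13=z, b+13=o.

pyvzo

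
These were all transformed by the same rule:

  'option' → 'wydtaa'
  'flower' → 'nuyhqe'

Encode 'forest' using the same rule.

In option: o→w is +8, p→y is +9, t→d is +10, i→t is +11 — the shift increases by 1 each position. Letter i (0-indexed) is shifted by i+8, so successive shifts are 8, 9, 10, ….
Applying it to forest: f+8=n, o+9=x, r+10=b, e+11=p, s+12=e, t+13=g.

nxbpeg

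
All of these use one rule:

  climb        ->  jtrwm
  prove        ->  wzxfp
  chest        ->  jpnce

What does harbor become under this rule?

oialzd

In climb: c→j is +7, l→t is +8, i→r is +9, m→w is +10 — the shift increases by 1 each position. The shift increases by 1 at each position, starting from +7: 7, 8, 9, ….
Applying it to harbor: h+7=o, a+8=i, r+9=a, b+10=l, o+11=z, r+12=d.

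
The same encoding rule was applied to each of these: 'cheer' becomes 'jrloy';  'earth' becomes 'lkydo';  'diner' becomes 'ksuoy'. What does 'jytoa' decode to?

Shifts by position in cheer: pos 0: c→j (+7), pos 1: h→r (+10), pos 2: e→l (+7), pos 3: e→o (+10) — repeating every 2. It's a Vigenère-style cipher with numeric key [7,10]: position i shifts by key[i mod 2].
Reversing it on jytoa: j−7=c, y−10=o, t−7=m, o−10=e, a−7=t.

comet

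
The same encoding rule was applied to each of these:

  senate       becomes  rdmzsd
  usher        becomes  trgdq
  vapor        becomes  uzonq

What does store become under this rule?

Compare letters: s→r is +25, e→d is +25, n→m is +25 — a constant shift. Each letter is shifted forward by 25 in the alphabet (a Caesar shift of +25).
Applying it to store: s+25=r, t+25=s, o+25=n, r+25=q, e+25=d.

rsnqd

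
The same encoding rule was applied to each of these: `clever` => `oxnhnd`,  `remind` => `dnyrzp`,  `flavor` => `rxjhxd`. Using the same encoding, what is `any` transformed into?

jzk

The shift depends on letter class: consonant c→o is +12, but vowel e→n is +9. The rule splits by letter class: vowels +9, consonants +12.
On any: a(vowel)+9=j, n(cons)+12=z, y(cons)+12=k.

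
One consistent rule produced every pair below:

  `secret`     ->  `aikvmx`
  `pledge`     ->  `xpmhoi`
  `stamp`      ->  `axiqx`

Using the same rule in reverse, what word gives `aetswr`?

saloon

Shifts by position in secret: pos 0: s→a (+8), pos 1: e→i (+4), pos 2: c→k (+8), pos 3: r→v (+4) — repeating every 2. The shifts repeat in a cycle of length 2: positions 0,1,… shift by +8, +4, then the pattern repeats.
Undoing it on aetswr: a−8=s, e−4=a, t−8=l, s−4=o, w−8=o, r−4=n.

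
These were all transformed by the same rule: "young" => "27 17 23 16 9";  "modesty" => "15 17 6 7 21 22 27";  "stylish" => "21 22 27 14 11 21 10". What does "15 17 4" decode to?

mob

The number is (letter's place in the alphabet, a=1) + 2.
Undoing it on 15 17 4: 15→(15−2)÷1=13=m, 17→(17−2)÷1=15=o, 4→(4−2)÷1=2=b.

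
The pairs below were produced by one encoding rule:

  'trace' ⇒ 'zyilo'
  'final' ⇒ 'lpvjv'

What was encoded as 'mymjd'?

great

In trace: t→z is +6, r→y is +7, a→i is +8, c→l is +9 — the shift increases by 1 each position. Each letter shifts forward by (position + 6), i.e. 6, 7, 8, … — the shift grows by one for each successive letter.
Decoding mymjd: m−6=g, y−7=r, m−8=e, j−9=a, d−10=t.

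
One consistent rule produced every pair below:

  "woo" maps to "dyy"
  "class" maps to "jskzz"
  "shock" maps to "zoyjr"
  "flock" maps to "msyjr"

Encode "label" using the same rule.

skios

The shift depends on letter class: consonant w→d is +7, but vowel o→y is +10. Two shifts are in play — +10 for a/e/i/o/u, +7 for every other letter.
On label: l(cons)+7=s, a(vowel)+10=k, b(cons)+7=i, e(vowel)+10=o, l(cons)+7=s.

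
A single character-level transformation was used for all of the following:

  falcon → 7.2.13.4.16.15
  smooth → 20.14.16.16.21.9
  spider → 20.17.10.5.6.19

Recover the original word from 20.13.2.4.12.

slack

f is letter #6 and maps to 7: an offset of 1. Each letter is replaced by its alphabet position (a=1..z=26) + 1.
Undoing it on 20.13.2.4.12: 20→(20−1)÷1=19=s, 13→(13−1)÷1=12=l, 2→(2−1)÷1=1=a, 4→(4−1)÷1=3=c, 12→(12−1)÷1=11=k.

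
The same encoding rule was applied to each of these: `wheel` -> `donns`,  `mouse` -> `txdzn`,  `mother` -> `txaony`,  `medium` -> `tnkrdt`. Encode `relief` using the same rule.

ynsrnm

The shift depends on letter class: consonant w→d is +7, but vowel e→n is +9. Vowels shift forward by 9 and consonants shift forward by 7.
For relief: r(cons)+7=y, e(vowel)+9=n, l(cons)+7=s, i(vowel)+9=r, e(vowel)+9=n, f(cons)+7=m.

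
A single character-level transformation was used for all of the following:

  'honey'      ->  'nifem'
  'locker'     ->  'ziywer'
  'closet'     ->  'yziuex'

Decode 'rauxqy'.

rustic

h(7)→n(13) and o(14)→i(8) fit y≡3x+18 (mod 26); the inverse of 3 mod 26 is 9. This is an affine cipher: with a=0,…,z=25, each position x becomes (3x+18) mod 26.
Decoding rauxqy: r(17)→9·(17−18)≡17=r; a(0)→9·(0−18)≡20=u; u(20)→9·(20−18)≡18=s; x(23)→9·(23−18)≡19=t; q(16)→9·(16−18)≡8=i; y(24)→9·(24−18)≡2=c (all mod 26).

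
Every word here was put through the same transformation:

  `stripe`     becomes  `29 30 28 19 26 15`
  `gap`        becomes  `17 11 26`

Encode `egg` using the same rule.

15 17 17

s is letter #19 and maps to 29: an offset of 10. Letters become their 1-based position plus 10 (so a→11, b→12, …).
For egg: e=5→15, g=7→17, g=7→17.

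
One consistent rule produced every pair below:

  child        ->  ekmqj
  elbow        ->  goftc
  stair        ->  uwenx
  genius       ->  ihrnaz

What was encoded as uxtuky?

supper

Letter i (0-indexed) is shifted by i+2, so successive shifts are 2, 3, 4, ….
Decoding uxtuky: u−2=s, x−3=u, t−4=p, u−5=p, k−6=e, y−7=r.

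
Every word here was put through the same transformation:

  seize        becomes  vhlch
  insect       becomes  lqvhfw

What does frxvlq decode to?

It's a constant shift of +3 (ROT3).
Decoding frxvlq: f−3=c, r−3=o, x−3=u, v−3=s, l−3=i, q−3=n.

cousin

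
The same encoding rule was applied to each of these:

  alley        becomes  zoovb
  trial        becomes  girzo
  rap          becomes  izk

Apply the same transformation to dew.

Each pair mirrors across the alphabet (a↔z, l↔o, l↔o): positions sum to 25. This is the alphabet-reversal cipher (Atbash): a becomes z, b becomes y, etc.
On dew: d↔w, e↔v, w↔d.

wvd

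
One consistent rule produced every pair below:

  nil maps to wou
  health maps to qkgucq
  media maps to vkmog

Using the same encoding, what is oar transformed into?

Vowels shift forward by 6 and consonants shift forward by 9.
For oar: o(vowel)+6=u, a(vowel)+6=g, r(cons)+9=a.

uga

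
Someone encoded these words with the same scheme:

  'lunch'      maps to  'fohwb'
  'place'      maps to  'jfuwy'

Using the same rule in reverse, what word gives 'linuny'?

rotate

Compare letters: l→f is +20, u→o is +20, n→h is +20 — a constant shift. Every letter moves 20 places later in the alphabet, wrapping around z→a.
Undoing it on linuny: l−20=r, i−20=o, n−20=t, u−20=a, n−20=t, y−20=e.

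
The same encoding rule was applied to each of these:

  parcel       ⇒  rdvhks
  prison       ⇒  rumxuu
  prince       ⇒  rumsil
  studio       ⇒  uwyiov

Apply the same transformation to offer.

Letter i (0-indexed) is shifted by i+2, so successive shifts are 2, 3, 4, ….
On offer: o+2=q, f+3=i, f+4=j, e+5=j, r+6=x.

qijjx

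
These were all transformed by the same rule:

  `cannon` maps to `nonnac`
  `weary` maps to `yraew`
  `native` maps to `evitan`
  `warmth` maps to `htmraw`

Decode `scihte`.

The output letters match the input read backwards: cannon reversed is nonnac. It's just the letters in reverse order.
Reversing it on scihte: then reverse → ethics.

ethics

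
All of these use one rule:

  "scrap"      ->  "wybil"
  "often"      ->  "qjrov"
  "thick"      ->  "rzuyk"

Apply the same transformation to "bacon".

diyqv

s(18)→w(22) and c(2)→y(24) fit y≡21x+8 (mod 26); the inverse of 21 mod 26 is 5. Treating letters as 0–25, the rule is x ↦ 21x + 8 (mod 26).
On bacon: b(1)→21·1+8≡3=d; a(0)→21·0+8≡8=i; c(2)→21·2+8≡24=y; o(14)→21·14+8≡16=q; n(13)→21·13+8≡21=v (all mod 26).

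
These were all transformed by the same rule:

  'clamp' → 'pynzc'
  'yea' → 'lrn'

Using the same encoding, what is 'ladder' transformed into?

ynqqre

Compare letters: c→p is +13, l→y is +13, a→n is +13 — a constant shift. It's a constant shift of +13 (ROT13).
For ladder: l+13=y, a+13=n, d+13=q, d+13=q, e+13=r, r+13=e.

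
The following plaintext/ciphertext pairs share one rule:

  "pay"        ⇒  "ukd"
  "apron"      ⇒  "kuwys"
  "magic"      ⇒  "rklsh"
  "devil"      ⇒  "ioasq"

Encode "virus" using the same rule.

aswex

The rule splits by letter class: vowels +10, consonants +5.
Applying it to virus: v(cons)+5=a, i(vowel)+10=s, r(cons)+5=w, u(vowel)+10=e, s(cons)+5=x.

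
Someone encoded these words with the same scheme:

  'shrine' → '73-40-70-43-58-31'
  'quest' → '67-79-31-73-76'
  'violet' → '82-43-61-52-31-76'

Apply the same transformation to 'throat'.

s(#19)→73 and h(#8)→40: differences scale by 3, so n = 3·pos + 16. Each letter becomes 3×(its alphabet position, a=1..z=26) + 16.
Applying it to throat: t=20→76, h=8→40, r=18→70, o=15→61, a=1→19, t=20→76.

76-40-70-61-19-76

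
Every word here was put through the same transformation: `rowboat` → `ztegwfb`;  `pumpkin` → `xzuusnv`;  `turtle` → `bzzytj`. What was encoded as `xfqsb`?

Shifts by position in rowboat: pos 0: r→z (+8), pos 1: o→t (+5), pos 2: w→e (+8), pos 3: b→g (+5) — repeating every 2. The shifts repeat in a cycle of length 2: positions 0,1,… shift by +8, +5, then the pattern repeats.
Undoing it on xfqsb: x−8=p, f−5=a, q−8=i, s−5=n, b−8=t.

paint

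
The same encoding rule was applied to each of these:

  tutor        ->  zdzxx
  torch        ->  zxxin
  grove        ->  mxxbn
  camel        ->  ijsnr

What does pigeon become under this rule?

vrmnxt

The shift depends on letter class: consonant t→z is +6, but vowel u→d is +9. The rule splits by letter class: vowels +9, consonants +6.
On pigeon: p(cons)+6=v, i(vowel)+9=r, g(cons)+6=m, e(vowel)+9=n, o(vowel)+9=x, n(cons)+6=t.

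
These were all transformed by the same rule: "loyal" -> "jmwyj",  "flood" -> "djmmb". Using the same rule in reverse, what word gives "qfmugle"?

Compare letters: l→j is +24, o→m is +24, y→w is +24 — a constant shift. It's a constant shift of +24 (ROT24).
Reversing it on qfmugle: q−24=s, f−24=h, m−24=o, u−24=w, g−24=i, l−24=n, e−24=g.

showing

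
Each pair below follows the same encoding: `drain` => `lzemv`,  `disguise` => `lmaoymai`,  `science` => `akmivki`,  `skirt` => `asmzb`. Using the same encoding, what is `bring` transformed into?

jzmvo

The shift depends on letter class: consonant d→l is +8, but vowel a→e is +4. The rule splits by letter class: vowels +4, consonants +8.
On bring: b(cons)+8=j, r(cons)+8=z, i(vowel)+4=m, n(cons)+8=v, g(cons)+8=o.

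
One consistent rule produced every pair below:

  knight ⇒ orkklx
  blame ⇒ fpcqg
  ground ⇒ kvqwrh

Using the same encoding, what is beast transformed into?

The shift depends on letter class: consonant k→o is +4, but vowel i→k is +2. The rule splits by letter class: vowels +2, consonants +4.
On beast: b(cons)+4=f, e(vowel)+2=g, a(vowel)+2=c, s(cons)+4=w, t(cons)+4=x.

fgcwx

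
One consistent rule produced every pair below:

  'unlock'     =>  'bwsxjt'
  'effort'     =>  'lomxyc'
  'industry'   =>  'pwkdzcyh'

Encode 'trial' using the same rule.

aapjs

The shifts repeat in a cycle of length 2: positions 0,1,… shift by +7, +9, then the pattern repeats.
On trial: t+7=a, r+9=a, i+7=p, a+9=j, l+7=s.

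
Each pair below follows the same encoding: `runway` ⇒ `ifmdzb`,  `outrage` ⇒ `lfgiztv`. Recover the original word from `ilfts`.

rough

Letters are reflected about the middle of the alphabet (position → 25−position): Atbash.
Undoing it on ilfts: i↔r, l↔o, f↔u, t↔g, s↔h.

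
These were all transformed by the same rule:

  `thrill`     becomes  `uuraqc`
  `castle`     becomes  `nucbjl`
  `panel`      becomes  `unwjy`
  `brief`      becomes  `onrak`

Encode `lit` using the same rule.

The word is reversed, then every letter is shifted forward by 9.
For lit: reverse → til; then shift: t+9=c, i+9=r, l+9=u.

cru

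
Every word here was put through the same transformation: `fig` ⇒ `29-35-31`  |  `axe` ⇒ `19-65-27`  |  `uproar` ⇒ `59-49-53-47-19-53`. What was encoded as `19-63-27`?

f(#6)→29 and i(#9)→35: differences scale by 2, so n = 2·pos + 17. Each letter becomes 2×(its alphabet position, a=1..z=26) + 17.
Undoing it on 19-63-27: 19→(19−17)÷2=1=a, 63→(63−17)÷2=23=w, 27→(27−17)÷2=5=e.

awe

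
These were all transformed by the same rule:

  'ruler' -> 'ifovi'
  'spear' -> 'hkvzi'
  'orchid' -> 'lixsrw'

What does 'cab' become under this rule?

xzy

Each pair mirrors across the alphabet (r↔i, u↔f, l↔o): positions sum to 25. This is the alphabet-reversal cipher (Atbash): a becomes z, b becomes y, etc.
Applying it to cab: c↔x, a↔z, b↔y.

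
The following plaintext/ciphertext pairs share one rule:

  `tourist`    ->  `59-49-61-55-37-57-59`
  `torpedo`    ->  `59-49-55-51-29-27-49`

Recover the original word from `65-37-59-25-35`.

witch

t(#20)→59 and o(#15)→49: differences scale by 2, so n = 2·pos + 19. Each letter becomes 2×(its alphabet position, a=1..z=26) + 19.
Decoding 65-37-59-25-35: 65→(65−19)÷2=23=w, 37→(37−19)÷2=9=i, 59→(59−19)÷2=20=t, 25→(25−19)÷2=3=c, 35→(35−19)÷2=8=h.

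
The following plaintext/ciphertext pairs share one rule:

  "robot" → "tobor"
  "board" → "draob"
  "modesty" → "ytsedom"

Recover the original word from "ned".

den

The output letters match the input read backwards: robot reversed is tobor. The word is simply reversed.
Undoing it on ned: then reverse → den.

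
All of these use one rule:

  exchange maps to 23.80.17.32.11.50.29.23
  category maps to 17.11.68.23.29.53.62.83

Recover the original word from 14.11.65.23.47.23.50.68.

The formula is n = 3×(alphabet index, a=1) + 8.
Reversing it on 14.11.65.23.47.23.50.68: 14→(14−8)÷3=2=b, 11→(11−8)÷3=1=a, 65→(65−8)÷3=19=s, 23→(23−8)÷3=5=e, 47→(47−8)÷3=13=m, 23→(23−8)÷3=5=e, 50→(50−8)÷3=14=n, 68→(68−8)÷3=20=t.

basement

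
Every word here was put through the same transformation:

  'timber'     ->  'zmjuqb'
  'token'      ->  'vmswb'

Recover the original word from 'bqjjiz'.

The output letters match the input read backwards, each shifted +8: timber reversed is rebmit. Read the word backwards and shift each letter +8.
Reversing it on bqjjiz: shift back: b−8=t, q−8=i, j−8=b, j−8=b, i−8=a, z−8=r → tibbar; then reverse → rabbit.

rabbit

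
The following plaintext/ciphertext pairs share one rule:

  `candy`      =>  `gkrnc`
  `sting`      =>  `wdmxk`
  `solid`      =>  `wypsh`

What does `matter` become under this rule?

Shifts by position in candy: pos 0: c→g (+4), pos 1: a→k (+10), pos 2: n→r (+4), pos 3: d→n (+10) — repeating every 2. A repeating key of period 2 is used — shifts +4, +10 over and over.
On matter: m+4=q, a+10=k, t+4=x, t+10=d, e+4=i, r+10=b.

qkxdib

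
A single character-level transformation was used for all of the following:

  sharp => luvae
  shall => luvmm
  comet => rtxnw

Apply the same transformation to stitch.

s(18)→l(11) and h(7)→u(20) fit y≡11x+21 (mod 26); the inverse of 11 mod 26 is 19. Each letter's alphabet position (a=0..z=25) is mapped through 11·x+21 mod 26 — an affine cipher.
Applying it to stitch: s(18)→11·18+21≡11=l; t(19)→11·19+21≡22=w; i(8)→11·8+21≡5=f; t(19)→11·19+21≡22=w; c(2)→11·2+21≡17=r; h(7)→11·7+21≡20=u (all mod 26).

lwfwru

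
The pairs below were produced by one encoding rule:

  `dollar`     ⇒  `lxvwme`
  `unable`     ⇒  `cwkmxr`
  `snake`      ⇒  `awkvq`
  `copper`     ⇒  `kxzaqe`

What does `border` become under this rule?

In dollar: d→l is +8, o→x is +9, l→v is +10, l→w is +11 — the shift increases by 1 each position. Letter i (0-indexed) is shifted by i+8, so successive shifts are 8, 9, 10, ….
Applying it to border: b+8=j, o+9=x, r+10=b, d+11=o, e+12=q, r+13=e.

jxboqe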